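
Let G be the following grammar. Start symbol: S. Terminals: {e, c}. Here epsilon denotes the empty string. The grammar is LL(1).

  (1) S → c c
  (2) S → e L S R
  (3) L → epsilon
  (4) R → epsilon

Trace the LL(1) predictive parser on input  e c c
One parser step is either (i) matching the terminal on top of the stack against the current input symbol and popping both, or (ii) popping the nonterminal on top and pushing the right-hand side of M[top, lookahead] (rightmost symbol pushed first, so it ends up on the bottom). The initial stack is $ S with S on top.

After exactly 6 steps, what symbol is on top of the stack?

step 1: stack=$ S  input=e c c $  — expand S → e L S R
step 2: stack=$ R S L e  input=e c c $  — match e
step 3: stack=$ R S L  input=c c $  — expand L → epsilon
step 4: stack=$ R S  input=c c $  — expand S → c c
step 5: stack=$ R c c  input=c c $  — match c
step 6: stack=$ R c  input=c $  — match c
Stack after step 6: $ R (top = R).

R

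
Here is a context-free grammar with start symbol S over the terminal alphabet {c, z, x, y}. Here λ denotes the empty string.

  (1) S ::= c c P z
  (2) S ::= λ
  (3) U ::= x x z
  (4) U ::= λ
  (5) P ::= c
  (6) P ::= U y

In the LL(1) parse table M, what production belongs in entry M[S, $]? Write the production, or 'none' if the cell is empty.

FIRST(S) = {λ, c}
FIRST(U) = {λ, x}
FIRST(P) = {c, x, y}  (via U y)
FOLLOW(S) includes $ since S is the start symbol.
FOLLOW(S): S appears on no right-hand side. Thus FOLLOW(S) = {$}.
For S ::= c c P z: FIRST(c c P z) = {c}, so it goes in M[S, t] for t ∈ {c}.
For S ::= λ: FIRST(λ) = {λ}, so it goes in M[S, t] for t ∈ {}; since λ ∈ FIRST, also for every t ∈ FOLLOW(S) = {$}.

S ::= λ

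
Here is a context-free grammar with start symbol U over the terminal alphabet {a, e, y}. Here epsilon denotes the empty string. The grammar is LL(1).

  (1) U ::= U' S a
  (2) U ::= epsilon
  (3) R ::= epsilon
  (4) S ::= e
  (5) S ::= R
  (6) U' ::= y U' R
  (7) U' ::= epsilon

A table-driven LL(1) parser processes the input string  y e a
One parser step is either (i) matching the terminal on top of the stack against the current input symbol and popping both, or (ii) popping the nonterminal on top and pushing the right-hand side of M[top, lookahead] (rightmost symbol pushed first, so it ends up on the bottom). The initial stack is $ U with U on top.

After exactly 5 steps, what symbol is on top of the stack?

S

     Stack         Input    Action
  1  $ U           y e a $  expand U ::= U' S a
  2  $ a S U'      y e a $  expand U' ::= y U' R
  3  $ a S R U' y  y e a $  match y
  4  $ a S R U'    e a $    expand U' ::= epsilon
  5  $ a S R       e a $    expand R ::= epsilon
Stack after step 5: $ a S (top = S).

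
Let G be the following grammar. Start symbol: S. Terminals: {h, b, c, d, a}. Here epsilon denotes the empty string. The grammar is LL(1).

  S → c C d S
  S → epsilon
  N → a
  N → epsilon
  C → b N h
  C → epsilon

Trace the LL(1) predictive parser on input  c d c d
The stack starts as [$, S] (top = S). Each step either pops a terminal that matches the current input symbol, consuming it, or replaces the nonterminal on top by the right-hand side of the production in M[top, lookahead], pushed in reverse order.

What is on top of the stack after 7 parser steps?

d

     Stack      Input      Action
  1  $ S        c d c d $  expand S → c C d S
  2  $ S d C c  c d c d $  match c
  3  $ S d C    d c d $    expand C → epsilon
  4  $ S d      d c d $    match d
  5  $ S        c d $      expand S → c C d S
  6  $ S d C c  c d $      match c
  7  $ S d C    d $        expand C → epsilon
Stack after step 7: $ S d (top = d).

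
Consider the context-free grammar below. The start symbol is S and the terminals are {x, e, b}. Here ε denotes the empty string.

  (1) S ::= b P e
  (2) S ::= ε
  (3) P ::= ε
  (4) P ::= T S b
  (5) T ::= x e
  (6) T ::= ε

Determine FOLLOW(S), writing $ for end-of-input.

FIRST(S) = {ε, b}
FIRST(T) = {ε, x}
FIRST(P) = {ε, b, x}  (via T S b)
FOLLOW(S) includes $ since S is the start symbol.
FOLLOW(S): in P::=T S b, S is followed by b with FIRST {b}. Thus FOLLOW(S) = {$, b}.
FOLLOW(P): in S::=b P e, P is followed by e with FIRST {e}. Thus FOLLOW(P) = {e}.
FOLLOW(T): in P::=T S b, T is followed by S b with FIRST {b}. Thus FOLLOW(T) = {b}.

{$, b}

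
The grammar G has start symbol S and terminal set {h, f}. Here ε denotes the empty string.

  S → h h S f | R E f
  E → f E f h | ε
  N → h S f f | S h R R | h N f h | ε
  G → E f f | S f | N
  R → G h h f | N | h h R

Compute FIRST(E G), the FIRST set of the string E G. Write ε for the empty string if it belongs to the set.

{ε, f, h}

FIRST(E): from E→f E f h we get {f}; from E→ε we get {ε}. So FIRST(E) = {ε, f}.
FIRST(S): from S→h h S f we get {h}; from S→R E f we get {f, h}. So FIRST(S) = {f, h}.
FIRST(N): from N→h S f f we get {h}; from N→S h R R we get {f, h}; from N→h N f h we get {h}; from N→ε we get {ε}. So FIRST(N) = {ε, f, h}.
FIRST(G): from G→E f f we get {f}; from G→S f we get {f, h}; from G→N we get {ε, f, h}. So FIRST(G) = {ε, f, h}.
FIRST(R): from R→G h h f we get {f, h}; from R→N we get {ε, f, h}; from R→h h R we get {h}. So FIRST(R) = {ε, f, h}.
FIRST(E G): take FIRST of each symbol in turn, carrying on past any symbol whose FIRST contains ε; result {ε, f, h}.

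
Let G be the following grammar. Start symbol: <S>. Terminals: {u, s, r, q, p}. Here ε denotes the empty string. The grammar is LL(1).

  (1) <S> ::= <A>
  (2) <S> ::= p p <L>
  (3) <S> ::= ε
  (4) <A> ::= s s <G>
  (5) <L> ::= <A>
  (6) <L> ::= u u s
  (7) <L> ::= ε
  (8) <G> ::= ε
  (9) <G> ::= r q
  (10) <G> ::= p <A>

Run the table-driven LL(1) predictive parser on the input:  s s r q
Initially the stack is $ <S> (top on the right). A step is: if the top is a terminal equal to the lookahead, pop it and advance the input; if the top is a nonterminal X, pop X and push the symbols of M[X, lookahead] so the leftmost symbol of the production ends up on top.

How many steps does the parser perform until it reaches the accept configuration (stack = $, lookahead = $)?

7

     Stack      Input      Action
  1  $ <S>      s s r q $  expand <S> ::= <A>
  2  $ <A>      s s r q $  expand <A> ::= s s <G>
  3  $ <G> s s  s s r q $  match s
  4  $ <G> s    s r q $    match s
  5  $ <G>      r q $      expand <G> ::= r q
  6  $ q r      r q $      match r
  7  $ q        q $        match q
Accept reached after 7 steps.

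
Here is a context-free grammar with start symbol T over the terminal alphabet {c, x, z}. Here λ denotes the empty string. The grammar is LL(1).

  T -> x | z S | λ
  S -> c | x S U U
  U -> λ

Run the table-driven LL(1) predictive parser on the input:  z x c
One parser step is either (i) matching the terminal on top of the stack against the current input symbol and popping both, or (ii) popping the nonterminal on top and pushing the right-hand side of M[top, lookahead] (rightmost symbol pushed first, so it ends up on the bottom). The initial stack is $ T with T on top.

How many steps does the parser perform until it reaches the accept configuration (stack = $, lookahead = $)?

8

     Stack      Input    Action
  1  $ T        z x c $  expand T -> z S
  2  $ S z      z x c $  match z
  3  $ S        x c $    expand S -> x S U U
  4  $ U U S x  x c $    match x
  5  $ U U S    c $      expand S -> c
  6  $ U U c    c $      match c
  7  $ U U      $        expand U -> λ
  8  $ U        $        expand U -> λ
Accept reached after 8 steps.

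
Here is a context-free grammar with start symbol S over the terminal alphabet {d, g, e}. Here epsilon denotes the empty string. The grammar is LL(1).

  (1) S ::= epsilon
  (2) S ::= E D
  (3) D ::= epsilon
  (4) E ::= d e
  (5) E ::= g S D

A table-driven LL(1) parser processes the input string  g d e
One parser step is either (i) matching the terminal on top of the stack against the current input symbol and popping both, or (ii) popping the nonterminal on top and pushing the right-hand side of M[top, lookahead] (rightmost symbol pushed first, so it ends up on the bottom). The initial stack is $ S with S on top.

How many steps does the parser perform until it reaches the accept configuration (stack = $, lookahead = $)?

step 1: stack=$ S  input=g d e $  — expand S ::= E D
step 2: stack=$ D E  input=g d e $  — expand E ::= g S D
step 3: stack=$ D D S g  input=g d e $  — match g
step 4: stack=$ D D S  input=d e $  — expand S ::= E D
step 5: stack=$ D D D E  input=d e $  — expand E ::= d e
step 6: stack=$ D D D e d  input=d e $  — match d
step 7: stack=$ D D D e  input=e $  — match e
step 8: stack=$ D D D  input=$  — expand D ::= epsilon
step 9: stack=$ D D  input=$  — expand D ::= epsilon
step 10: stack=$ D  input=$  — expand D ::= epsilon
Accept reached after 10 steps.

10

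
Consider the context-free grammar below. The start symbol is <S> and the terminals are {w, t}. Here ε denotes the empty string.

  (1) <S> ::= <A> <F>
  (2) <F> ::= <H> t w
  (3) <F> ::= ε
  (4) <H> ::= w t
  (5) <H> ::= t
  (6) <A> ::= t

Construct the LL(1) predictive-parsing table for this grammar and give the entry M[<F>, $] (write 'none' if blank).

<F> ::= ε

FIRST(<H>): from <H>::=w t we get {w}; from <H>::=t we get {t}. So FIRST(<H>) = {t, w}.
FIRST(<A>): from <A>::=t we get {t}. So FIRST(<A>) = {t}.
FIRST(<S>): from <S>::=<A> <F> we get {t}. So FIRST(<S>) = {t}.
FIRST(<F>): from <F>::=<H> t w we get {t, w}; from <F>::=ε we get {ε}. So FIRST(<F>) = {ε, t, w}.
FOLLOW(<S>) includes $ since <S> is the start symbol.
FOLLOW(<S>): <S> appears on no right-hand side. Thus FOLLOW(<S>) = {$}.
FOLLOW(<F>): in <S>::=<A> <F>, the suffix after <F> is empty, so FOLLOW(<F>) ⊇ FOLLOW(<S>) = {$}. Thus FOLLOW(<F>) = {$}.
For <F> ::= <H> t w: FIRST(<H> t w) = {t, w}, so it goes in M[<F>, t] for t ∈ {t, w}.
For <F> ::= ε: FIRST(ε) = {ε}, so it goes in M[<F>, t] for t ∈ {}; since ε ∈ FIRST, also for every t ∈ FOLLOW(<F>) = {$}.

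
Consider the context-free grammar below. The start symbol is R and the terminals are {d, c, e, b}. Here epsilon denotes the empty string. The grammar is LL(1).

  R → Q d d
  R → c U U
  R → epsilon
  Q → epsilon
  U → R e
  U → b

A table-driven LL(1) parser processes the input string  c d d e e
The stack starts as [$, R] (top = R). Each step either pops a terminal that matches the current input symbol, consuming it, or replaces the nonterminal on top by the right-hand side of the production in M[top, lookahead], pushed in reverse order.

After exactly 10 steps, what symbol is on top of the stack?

e

step 1: stack=$ R  input=c d d e e $  — expand R → c U U
step 2: stack=$ U U c  input=c d d e e $  — match c
step 3: stack=$ U U  input=d d e e $  — expand U → R e
step 4: stack=$ U e R  input=d d e e $  — expand R → Q d d
step 5: stack=$ U e d d Q  input=d d e e $  — expand Q → epsilon
step 6: stack=$ U e d d  input=d d e e $  — match d
step 7: stack=$ U e d  input=d e e $  — match d
step 8: stack=$ U e  input=e e $  — match e
step 9: stack=$ U  input=e $  — expand U → R e
step 10: stack=$ e R  input=e $  — expand R → epsilon
Stack after step 10: $ e (top = e).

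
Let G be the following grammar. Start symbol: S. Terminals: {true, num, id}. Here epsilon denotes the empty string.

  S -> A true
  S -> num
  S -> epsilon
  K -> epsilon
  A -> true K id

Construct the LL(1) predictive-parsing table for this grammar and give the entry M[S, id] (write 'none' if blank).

FIRST(K) = {epsilon}
FIRST(A) = {true}
FIRST(S) = {epsilon, num, true}  (via A true)
FOLLOW(S) includes $ since S is the start symbol.
FOLLOW(S): S appears on no right-hand side. Thus FOLLOW(S) = {$}.
For S -> A true: FIRST(A true) = {true}, so it goes in M[S, t] for t ∈ {true}.
For S -> num: FIRST(num) = {num}, so it goes in M[S, t] for t ∈ {num}.
For S -> epsilon: FIRST(epsilon) = {epsilon}, so it goes in M[S, t] for t ∈ {}; since epsilon ∈ FIRST, also for every t ∈ FOLLOW(S) = {$}.
None of these place a production in M[S, id].

none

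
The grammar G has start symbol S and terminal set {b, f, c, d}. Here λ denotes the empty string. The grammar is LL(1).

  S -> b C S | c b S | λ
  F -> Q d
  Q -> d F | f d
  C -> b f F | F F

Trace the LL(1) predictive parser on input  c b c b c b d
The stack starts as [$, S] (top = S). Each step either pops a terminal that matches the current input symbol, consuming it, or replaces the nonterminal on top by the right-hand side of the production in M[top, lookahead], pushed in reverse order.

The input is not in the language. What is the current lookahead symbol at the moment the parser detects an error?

d

step 1: stack=$ S  input=c b c b c b d $  — expand S -> c b S
step 2: stack=$ S b c  input=c b c b c b d $  — match c
step 3: stack=$ S b  input=b c b c b d $  — match b
step 4: stack=$ S  input=c b c b d $  — expand S -> c b S
step 5: stack=$ S b c  input=c b c b d $  — match c
step 6: stack=$ S b  input=b c b d $  — match b
step 7: stack=$ S  input=c b d $  — expand S -> c b S
step 8: stack=$ S b c  input=c b d $  — match c
step 9: stack=$ S b  input=b d $  — match b
step 10: stack=$ S  input=d $  — error: M[S, d] is empty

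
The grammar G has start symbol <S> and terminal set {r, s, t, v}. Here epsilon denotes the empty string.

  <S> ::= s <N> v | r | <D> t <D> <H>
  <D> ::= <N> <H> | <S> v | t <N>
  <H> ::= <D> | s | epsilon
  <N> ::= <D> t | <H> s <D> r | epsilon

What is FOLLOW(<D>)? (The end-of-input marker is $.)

FIRST(<S>): from <S>::=s <N> v we get {s}; from <S>::=r we get {r}; from <S>::=<D> t <D> <H> we get {r, s, t}. So FIRST(<S>) = {r, s, t}.
FIRST(<D>): from <D>::=<N> <H> we get {epsilon, r, s, t}; from <D>::=<S> v we get {r, s, t}; from <D>::=t <N> we get {t}. So FIRST(<D>) = {epsilon, r, s, t}.
FIRST(<H>): from <H>::=<D> we get {epsilon, r, s, t}; from <H>::=s we get {s}; from <H>::=epsilon we get {epsilon}. So FIRST(<H>) = {epsilon, r, s, t}.
FIRST(<N>): from <N>::=<D> t we get {r, s, t}; from <N>::=<H> s <D> r we get {r, s, t}; from <N>::=epsilon we get {epsilon}. So FIRST(<N>) = {epsilon, r, s, t}.
FOLLOW(<S>) includes $ since <S> is the start symbol.
FOLLOW(<S>): in <D>::=<S> v, <S> is followed by v with FIRST {v}. Thus FOLLOW(<S>) = {$, v}.
FOLLOW(<D>): in <S>::=<D> t <D> <H> (occurrence 1), <D> is followed by t <D> <H> with FIRST {t}; in <S>::=<D> t <D> <H> (occurrence 2), <D> is followed by <H> with FIRST {epsilon, r, s, t}; in <S>::=<D> t <D> <H> (occurrence 2), the suffix after <D> is nullable, so FOLLOW(<D>) ⊇ FOLLOW(<S>) = {$, v}; in <H>::=<D>, the suffix after <D> is empty, so FOLLOW(<D>) ⊇ FOLLOW(<H>) = {$, r, s, t, v}; in <N>::=<D> t, <D> is followed by t with FIRST {t}; in <N>::=<H> s <D> r, <D> is followed by r with FIRST {r}. Thus FOLLOW(<D>) = {$, r, s, t, v}.
FOLLOW(<H>): in <S>::=<D> t <D> <H>, the suffix after <H> is empty, so FOLLOW(<H>) ⊇ FOLLOW(<S>) = {$, v}; in <D>::=<N> <H>, the suffix after <H> is empty, so FOLLOW(<H>) ⊇ FOLLOW(<D>) = {$, r, s, t, v}; in <N>::=<H> s <D> r, <H> is followed by s <D> r with FIRST {s}. Thus FOLLOW(<H>) = {$, r, s, t, v}.
FOLLOW(<N>): in <S>::=s <N> v, <N> is followed by v with FIRST {v}; in <D>::=<N> <H>, <N> is followed by <H> with FIRST {epsilon, r, s, t}; in <D>::=<N> <H>, the suffix after <N> is nullable, so FOLLOW(<N>) ⊇ FOLLOW(<D>) = {$, r, s, t, v}; in <D>::=t <N>, the suffix after <N> is empty, so FOLLOW(<N>) ⊇ FOLLOW(<D>) = {$, r, s, t, v}. Thus FOLLOW(<N>) = {$, r, s, t, v}.

{$, r, s, t, v}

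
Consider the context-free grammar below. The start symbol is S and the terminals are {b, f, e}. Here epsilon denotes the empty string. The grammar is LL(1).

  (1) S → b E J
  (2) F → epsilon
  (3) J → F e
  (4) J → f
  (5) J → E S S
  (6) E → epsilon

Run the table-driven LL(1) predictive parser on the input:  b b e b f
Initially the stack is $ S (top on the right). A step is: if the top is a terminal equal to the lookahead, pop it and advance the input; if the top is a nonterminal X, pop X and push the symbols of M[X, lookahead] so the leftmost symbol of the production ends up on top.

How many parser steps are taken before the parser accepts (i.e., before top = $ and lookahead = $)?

      Stack      Input        Action
   1  $ S        b b e b f $  expand S → b E J
   2  $ J E b    b b e b f $  match b
   3  $ J E      b e b f $    expand E → epsilon
   4  $ J        b e b f $    expand J → E S S
   5  $ S S E    b e b f $    expand E → epsilon
   6  $ S S      b e b f $    expand S → b E J
   7  $ S J E b  b e b f $    match b
   8  $ S J E    e b f $      expand E → epsilon
   9  $ S J      e b f $      expand J → F e
  10  $ S e F    e b f $      expand F → epsilon
  11  $ S e      e b f $      match e
  12  $ S        b f $        expand S → b E J
  13  $ J E b    b f $        match b
  14  $ J E      f $          expand E → epsilon
  15  $ J        f $          expand J → f
  16  $ f        f $          match f
Accept reached after 16 steps.

16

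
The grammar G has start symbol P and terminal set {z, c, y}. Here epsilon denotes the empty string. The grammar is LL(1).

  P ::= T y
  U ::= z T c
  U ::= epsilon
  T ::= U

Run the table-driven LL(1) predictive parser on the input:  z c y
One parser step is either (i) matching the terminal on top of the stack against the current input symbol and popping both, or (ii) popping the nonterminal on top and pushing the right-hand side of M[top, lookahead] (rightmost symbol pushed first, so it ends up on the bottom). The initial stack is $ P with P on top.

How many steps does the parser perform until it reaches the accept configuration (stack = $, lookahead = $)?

8

     Stack      Input    Action
  1  $ P        z c y $  expand P ::= T y
  2  $ y T      z c y $  expand T ::= U
  3  $ y U      z c y $  expand U ::= z T c
  4  $ y c T z  z c y $  match z
  5  $ y c T    c y $    expand T ::= U
  6  $ y c U    c y $    expand U ::= epsilon
  7  $ y c      c y $    match c
  8  $ y        y $      match y
Accept reached after 8 steps.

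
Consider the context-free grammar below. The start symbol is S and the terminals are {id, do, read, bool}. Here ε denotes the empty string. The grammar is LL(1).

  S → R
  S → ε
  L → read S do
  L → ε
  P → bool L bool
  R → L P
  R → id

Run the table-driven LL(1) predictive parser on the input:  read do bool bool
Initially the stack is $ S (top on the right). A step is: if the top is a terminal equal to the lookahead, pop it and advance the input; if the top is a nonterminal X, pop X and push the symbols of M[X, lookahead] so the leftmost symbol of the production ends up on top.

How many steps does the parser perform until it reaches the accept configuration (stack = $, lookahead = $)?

10

step 1: stack=$ S  input=read do bool bool $  — expand S → R
step 2: stack=$ R  input=read do bool bool $  — expand R → L P
step 3: stack=$ P L  input=read do bool bool $  — expand L → read S do
step 4: stack=$ P do S read  input=read do bool bool $  — match read
step 5: stack=$ P do S  input=do bool bool $  — expand S → ε
step 6: stack=$ P do  input=do bool bool $  — match do
step 7: stack=$ P  input=bool bool $  — expand P → bool L bool
step 8: stack=$ bool L bool  input=bool bool $  — match bool
step 9: stack=$ bool L  input=bool $  — expand L → ε
step 10: stack=$ bool  input=bool $  — match bool
Accept reached after 10 steps.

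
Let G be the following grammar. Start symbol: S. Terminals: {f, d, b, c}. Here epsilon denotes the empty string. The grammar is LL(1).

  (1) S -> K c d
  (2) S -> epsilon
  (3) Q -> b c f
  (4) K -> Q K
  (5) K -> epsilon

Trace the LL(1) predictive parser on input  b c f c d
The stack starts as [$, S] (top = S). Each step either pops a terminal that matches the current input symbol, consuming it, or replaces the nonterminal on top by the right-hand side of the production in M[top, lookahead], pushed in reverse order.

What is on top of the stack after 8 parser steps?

     Stack          Input        Action
  1  $ S            b c f c d $  expand S -> K c d
  2  $ d c K        b c f c d $  expand K -> Q K
  3  $ d c K Q      b c f c d $  expand Q -> b c f
  4  $ d c K f c b  b c f c d $  match b
  5  $ d c K f c    c f c d $    match c
  6  $ d c K f      f c d $      match f
  7  $ d c K        c d $        expand K -> epsilon
  8  $ d c          c d $        match c
Stack after step 8: $ d (top = d).

d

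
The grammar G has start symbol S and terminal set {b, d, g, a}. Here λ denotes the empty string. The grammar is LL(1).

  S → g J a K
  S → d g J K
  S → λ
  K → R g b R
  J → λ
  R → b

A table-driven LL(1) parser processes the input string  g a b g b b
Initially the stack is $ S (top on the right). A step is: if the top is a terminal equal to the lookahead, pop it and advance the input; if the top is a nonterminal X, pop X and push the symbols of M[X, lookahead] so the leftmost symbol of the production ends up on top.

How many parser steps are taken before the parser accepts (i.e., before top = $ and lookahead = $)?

step 1: stack=$ S  input=g a b g b b $  — expand S → g J a K
step 2: stack=$ K a J g  input=g a b g b b $  — match g
step 3: stack=$ K a J  input=a b g b b $  — expand J → λ
step 4: stack=$ K a  input=a b g b b $  — match a
step 5: stack=$ K  input=b g b b $  — expand K → R g b R
step 6: stack=$ R b g R  input=b g b b $  — expand R → b
step 7: stack=$ R b g b  input=b g b b $  — match b
step 8: stack=$ R b g  input=g b b $  — match g
step 9: stack=$ R b  input=b b $  — match b
step 10: stack=$ R  input=b $  — expand R → b
step 11: stack=$ b  input=b $  — match b
Accept reached after 11 steps.

11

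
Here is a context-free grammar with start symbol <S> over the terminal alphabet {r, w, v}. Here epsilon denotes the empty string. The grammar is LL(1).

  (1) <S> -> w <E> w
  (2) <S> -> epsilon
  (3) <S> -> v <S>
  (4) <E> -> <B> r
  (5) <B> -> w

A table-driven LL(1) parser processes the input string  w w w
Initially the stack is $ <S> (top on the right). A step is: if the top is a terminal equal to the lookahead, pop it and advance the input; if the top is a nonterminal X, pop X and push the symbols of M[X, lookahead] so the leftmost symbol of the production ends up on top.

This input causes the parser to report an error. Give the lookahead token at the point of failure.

w

step 1: stack=$ <S>  input=w w w $  — expand <S> -> w <E> w
step 2: stack=$ w <E> w  input=w w w $  — match w
step 3: stack=$ w <E>  input=w w $  — expand <E> -> <B> r
step 4: stack=$ w r <B>  input=w w $  — expand <B> -> w
step 5: stack=$ w r w  input=w w $  — match w
step 6: stack=$ w r  input=w $  — error: top is terminal r but lookahead is w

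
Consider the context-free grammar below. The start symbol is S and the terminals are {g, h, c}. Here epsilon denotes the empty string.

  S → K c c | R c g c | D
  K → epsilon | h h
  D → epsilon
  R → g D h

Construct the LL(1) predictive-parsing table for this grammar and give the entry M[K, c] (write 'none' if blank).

K → epsilon

FIRST(K) = {epsilon, h}
FIRST(D) = {epsilon}
FIRST(R) = {g}
FIRST(S) = {epsilon, c, g, h}  (via K c c, R c g c, D)
FOLLOW(S) includes $ since S is the start symbol.
FOLLOW(K): in S→K c c, K is followed by c c with FIRST {c}. Thus FOLLOW(K) = {c}.
For K → epsilon: FIRST(epsilon) = {epsilon}, so it goes in M[K, t] for t ∈ {}; since epsilon ∈ FIRST, also for every t ∈ FOLLOW(K) = {c}.
For K → h h: FIRST(h h) = {h}, so it goes in M[K, t] for t ∈ {h}.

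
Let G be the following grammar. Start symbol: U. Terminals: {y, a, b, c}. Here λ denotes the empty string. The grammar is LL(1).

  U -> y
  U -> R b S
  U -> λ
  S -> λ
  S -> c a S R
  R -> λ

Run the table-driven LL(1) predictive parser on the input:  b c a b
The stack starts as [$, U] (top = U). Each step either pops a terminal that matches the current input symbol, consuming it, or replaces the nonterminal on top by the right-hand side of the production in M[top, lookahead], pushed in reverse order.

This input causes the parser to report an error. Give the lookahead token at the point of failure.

b

step 1: stack=$ U  input=b c a b $  — expand U -> R b S
step 2: stack=$ S b R  input=b c a b $  — expand R -> λ
step 3: stack=$ S b  input=b c a b $  — match b
step 4: stack=$ S  input=c a b $  — expand S -> c a S R
step 5: stack=$ R S a c  input=c a b $  — match c
step 6: stack=$ R S a  input=a b $  — match a
step 7: stack=$ R S  input=b $  — error: M[S, b] is empty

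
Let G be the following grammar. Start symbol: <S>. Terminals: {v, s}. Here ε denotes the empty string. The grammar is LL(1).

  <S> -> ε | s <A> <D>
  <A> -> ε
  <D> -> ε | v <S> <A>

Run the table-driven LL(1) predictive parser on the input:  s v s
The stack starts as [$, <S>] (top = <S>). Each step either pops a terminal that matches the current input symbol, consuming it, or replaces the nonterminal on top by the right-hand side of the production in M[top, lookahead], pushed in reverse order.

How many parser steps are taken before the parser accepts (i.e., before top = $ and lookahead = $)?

10

step 1: stack=$ <S>  input=s v s $  — expand <S> -> s <A> <D>
step 2: stack=$ <D> <A> s  input=s v s $  — match s
step 3: stack=$ <D> <A>  input=v s $  — expand <A> -> ε
step 4: stack=$ <D>  input=v s $  — expand <D> -> v <S> <A>
step 5: stack=$ <A> <S> v  input=v s $  — match v
step 6: stack=$ <A> <S>  input=s $  — expand <S> -> s <A> <D>
step 7: stack=$ <A> <D> <A> s  input=s $  — match s
step 8: stack=$ <A> <D> <A>  input=$  — expand <A> -> ε
step 9: stack=$ <A> <D>  input=$  — expand <D> -> ε
step 10: stack=$ <A>  input=$  — expand <A> -> ε
Accept reached after 10 steps.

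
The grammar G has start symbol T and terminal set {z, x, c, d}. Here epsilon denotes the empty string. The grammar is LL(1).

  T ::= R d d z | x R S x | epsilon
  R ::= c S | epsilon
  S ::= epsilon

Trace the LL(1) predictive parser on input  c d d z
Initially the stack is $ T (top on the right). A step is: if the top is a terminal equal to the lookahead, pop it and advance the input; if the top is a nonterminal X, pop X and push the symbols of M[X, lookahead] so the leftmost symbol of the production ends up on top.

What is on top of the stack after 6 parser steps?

z

step 1: stack=$ T  input=c d d z $  — expand T ::= R d d z
step 2: stack=$ z d d R  input=c d d z $  — expand R ::= c S
step 3: stack=$ z d d S c  input=c d d z $  — match c
step 4: stack=$ z d d S  input=d d z $  — expand S ::= epsilon
step 5: stack=$ z d d  input=d d z $  — match d
step 6: stack=$ z d  input=d z $  — match d
Stack after step 6: $ z (top = z).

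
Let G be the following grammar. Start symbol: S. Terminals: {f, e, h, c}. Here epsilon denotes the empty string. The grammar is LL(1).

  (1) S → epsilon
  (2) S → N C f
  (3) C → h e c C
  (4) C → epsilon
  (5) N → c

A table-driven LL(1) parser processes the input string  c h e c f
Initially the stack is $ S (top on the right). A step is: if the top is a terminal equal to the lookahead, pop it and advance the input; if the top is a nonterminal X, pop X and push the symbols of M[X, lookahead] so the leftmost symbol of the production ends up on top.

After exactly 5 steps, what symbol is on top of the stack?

     Stack        Input        Action
  1  $ S          c h e c f $  expand S → N C f
  2  $ f C N      c h e c f $  expand N → c
  3  $ f C c      c h e c f $  match c
  4  $ f C        h e c f $    expand C → h e c C
  5  $ f C c e h  h e c f $    match h
Stack after step 5: $ f C c e (top = e).

e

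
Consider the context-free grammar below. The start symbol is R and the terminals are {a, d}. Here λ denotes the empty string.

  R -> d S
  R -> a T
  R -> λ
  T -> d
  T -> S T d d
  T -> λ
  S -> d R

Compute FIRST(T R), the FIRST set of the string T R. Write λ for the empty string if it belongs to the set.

{λ, a, d}

FIRST(R) = {λ, a, d}
FIRST(S) = {d}
FIRST(T) = {λ, d}  (via S T d d)
FIRST(T R): take FIRST of each symbol in turn, carrying on past any symbol whose FIRST contains λ; result {λ, a, d}.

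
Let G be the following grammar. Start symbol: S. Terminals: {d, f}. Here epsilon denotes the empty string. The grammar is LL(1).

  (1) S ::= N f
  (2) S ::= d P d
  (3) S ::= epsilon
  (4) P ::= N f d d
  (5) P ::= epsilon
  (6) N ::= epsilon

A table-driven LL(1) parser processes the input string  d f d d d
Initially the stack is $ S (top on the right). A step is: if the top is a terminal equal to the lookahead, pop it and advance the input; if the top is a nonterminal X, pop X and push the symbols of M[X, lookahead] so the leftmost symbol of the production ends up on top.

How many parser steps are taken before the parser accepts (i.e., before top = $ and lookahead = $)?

step 1: stack=$ S  input=d f d d d $  — expand S ::= d P d
step 2: stack=$ d P d  input=d f d d d $  — match d
step 3: stack=$ d P  input=f d d d $  — expand P ::= N f d d
step 4: stack=$ d d d f N  input=f d d d $  — expand N ::= epsilon
step 5: stack=$ d d d f  input=f d d d $  — match f
step 6: stack=$ d d d  input=d d d $  — match d
step 7: stack=$ d d  input=d d $  — match d
step 8: stack=$ d  input=d $  — match d
Accept reached after 8 steps.

8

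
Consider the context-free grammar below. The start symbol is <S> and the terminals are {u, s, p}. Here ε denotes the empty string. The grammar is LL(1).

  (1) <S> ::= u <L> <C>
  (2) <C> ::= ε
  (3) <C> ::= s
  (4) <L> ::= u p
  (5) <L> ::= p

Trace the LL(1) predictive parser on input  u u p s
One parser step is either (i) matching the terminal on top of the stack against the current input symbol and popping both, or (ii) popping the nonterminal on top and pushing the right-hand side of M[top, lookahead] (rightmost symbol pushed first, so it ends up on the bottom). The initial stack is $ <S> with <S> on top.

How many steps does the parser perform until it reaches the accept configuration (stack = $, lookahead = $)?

7

     Stack        Input      Action
  1  $ <S>        u u p s $  expand <S> ::= u <L> <C>
  2  $ <C> <L> u  u u p s $  match u
  3  $ <C> <L>    u p s $    expand <L> ::= u p
  4  $ <C> p u    u p s $    match u
  5  $ <C> p      p s $      match p
  6  $ <C>        s $        expand <C> ::= s
  7  $ s          s $        match s
Accept reached after 7 steps.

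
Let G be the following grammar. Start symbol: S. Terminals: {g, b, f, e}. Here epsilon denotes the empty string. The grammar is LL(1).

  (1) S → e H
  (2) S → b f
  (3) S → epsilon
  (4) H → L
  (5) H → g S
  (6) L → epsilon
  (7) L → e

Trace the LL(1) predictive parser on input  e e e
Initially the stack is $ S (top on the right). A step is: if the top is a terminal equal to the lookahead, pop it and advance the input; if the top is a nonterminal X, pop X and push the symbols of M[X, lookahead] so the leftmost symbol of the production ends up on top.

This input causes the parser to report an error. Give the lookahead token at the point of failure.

step 1: stack=$ S  input=e e e $  — expand S → e H
step 2: stack=$ H e  input=e e e $  — match e
step 3: stack=$ H  input=e e $  — expand H → L
step 4: stack=$ L  input=e e $  — expand L → e
step 5: stack=$ e  input=e e $  — match e
step 6: stack=$  input=e $  — error: stack empty but input remains

e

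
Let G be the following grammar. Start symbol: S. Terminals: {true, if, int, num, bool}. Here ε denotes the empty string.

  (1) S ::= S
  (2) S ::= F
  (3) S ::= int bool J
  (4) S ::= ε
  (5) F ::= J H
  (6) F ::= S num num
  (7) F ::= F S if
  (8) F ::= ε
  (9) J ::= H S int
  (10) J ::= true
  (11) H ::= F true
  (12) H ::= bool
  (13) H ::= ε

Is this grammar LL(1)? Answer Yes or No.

FIRST(S) = {ε, bool, if, int, num, true}
FIRST(F) = {ε, bool, if, int, num, true}
FIRST(J) = {bool, if, int, num, true}
FIRST(H) = {ε, bool, if, int, num, true}
FOLLOW(S) = {$, if, int, num}
FOLLOW(F) = {$, bool, if, int, num, true}
FOLLOW(J) = {$, bool, if, int, num, true}
FOLLOW(H) = {$, bool, if, int, num, true}
Cell M[F, bool] receives both F ::= J H and F ::= S num num and F ::= F S if and F ::= ε — the grammar is not LL(1).

No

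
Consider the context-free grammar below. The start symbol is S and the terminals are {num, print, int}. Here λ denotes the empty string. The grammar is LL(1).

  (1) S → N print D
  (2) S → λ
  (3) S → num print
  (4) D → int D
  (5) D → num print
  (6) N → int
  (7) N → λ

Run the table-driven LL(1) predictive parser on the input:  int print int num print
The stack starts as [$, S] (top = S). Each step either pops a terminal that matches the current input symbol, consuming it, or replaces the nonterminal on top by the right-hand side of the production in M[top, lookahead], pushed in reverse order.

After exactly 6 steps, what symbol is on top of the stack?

D

     Stack          Input                      Action
  1  $ S            int print int num print $  expand S → N print D
  2  $ D print N    int print int num print $  expand N → int
  3  $ D print int  int print int num print $  match int
  4  $ D print      print int num print $      match print
  5  $ D            int num print $            expand D → int D
  6  $ D int        int num print $            match int
Stack after step 6: $ D (top = D).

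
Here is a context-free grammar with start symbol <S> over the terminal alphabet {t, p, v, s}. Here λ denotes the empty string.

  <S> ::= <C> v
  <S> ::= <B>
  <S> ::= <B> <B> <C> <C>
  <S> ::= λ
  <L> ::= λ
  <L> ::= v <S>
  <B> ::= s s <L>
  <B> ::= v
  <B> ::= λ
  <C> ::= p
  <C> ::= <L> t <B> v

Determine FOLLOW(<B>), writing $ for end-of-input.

{$, p, s, t, v}

FIRST(<L>): from <L>::=λ we get {λ}; from <L>::=v <S> we get {v}. So FIRST(<L>) = {λ, v}.
FIRST(<B>): from <B>::=s s <L> we get {s}; from <B>::=v we get {v}; from <B>::=λ we get {λ}. So FIRST(<B>) = {λ, s, v}.
FIRST(<C>): from <C>::=p we get {p}; from <C>::=<L> t <B> v we get {t, v}. So FIRST(<C>) = {p, t, v}.
FIRST(<S>): from <S>::=<C> v we get {p, t, v}; from <S>::=<B> we get {λ, s, v}; from <S>::=<B> <B> <C> <C> we get {p, s, t, v}; from <S>::=λ we get {λ}. So FIRST(<S>) = {λ, p, s, t, v}.
FOLLOW(<S>) includes $ since <S> is the start symbol.
FOLLOW(<S>): in <L>::=v <S>, the suffix after <S> is empty, so FOLLOW(<S>) ⊇ FOLLOW(<L>) = {$, p, s, t, v}. Thus FOLLOW(<S>) = {$, p, s, t, v}.
FOLLOW(<B>): in <S>::=<B>, the suffix after <B> is empty, so FOLLOW(<B>) ⊇ FOLLOW(<S>) = {$, p, s, t, v}; in <S>::=<B> <B> <C> <C> (occurrence 1), <B> is followed by <B> <C> <C> with FIRST {p, s, t, v}; in <S>::=<B> <B> <C> <C> (occurrence 2), <B> is followed by <C> <C> with FIRST {p, t, v}; in <C>::=<L> t <B> v, <B> is followed by v with FIRST {v}. Thus FOLLOW(<B>) = {$, p, s, t, v}.
FOLLOW(<L>): in <B>::=s s <L>, the suffix after <L> is empty, so FOLLOW(<L>) ⊇ FOLLOW(<B>) = {$, p, s, t, v}; in <C>::=<L> t <B> v, <L> is followed by t <B> v with FIRST {t}. Thus FOLLOW(<L>) = {$, p, s, t, v}.
FOLLOW(<C>): in <S>::=<C> v, <C> is followed by v with FIRST {v}; in <S>::=<B> <B> <C> <C> (occurrence 1), <C> is followed by <C> with FIRST {p, t, v}; in <S>::=<B> <B> <C> <C> (occurrence 2), the suffix after <C> is empty, so FOLLOW(<C>) ⊇ FOLLOW(<S>) = {$, p, s, t, v}. Thus FOLLOW(<C>) = {$, p, s, t, v}.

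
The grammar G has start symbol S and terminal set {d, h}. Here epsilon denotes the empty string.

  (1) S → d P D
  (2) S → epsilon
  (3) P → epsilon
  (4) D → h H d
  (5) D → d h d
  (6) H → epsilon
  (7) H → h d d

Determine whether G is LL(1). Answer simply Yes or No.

FIRST(S) = {epsilon, d}
FIRST(P) = {epsilon}
FIRST(D) = {d, h}
FIRST(H) = {epsilon, h}
FOLLOW(S) = {$}
FOLLOW(P) = {d, h}
FOLLOW(D) = {$}
FOLLOW(H) = {d}
Each cell of M receives at most one production.

Yes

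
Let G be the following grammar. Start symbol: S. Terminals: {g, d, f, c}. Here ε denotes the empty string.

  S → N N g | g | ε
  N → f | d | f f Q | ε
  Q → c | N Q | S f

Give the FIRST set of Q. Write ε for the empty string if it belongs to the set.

FIRST(N) = {ε, d, f}
FIRST(S) = {ε, d, f, g}  (via N N g)
FIRST(Q) = {c, d, f, g}  (via N Q, S f)

{c, d, f, g}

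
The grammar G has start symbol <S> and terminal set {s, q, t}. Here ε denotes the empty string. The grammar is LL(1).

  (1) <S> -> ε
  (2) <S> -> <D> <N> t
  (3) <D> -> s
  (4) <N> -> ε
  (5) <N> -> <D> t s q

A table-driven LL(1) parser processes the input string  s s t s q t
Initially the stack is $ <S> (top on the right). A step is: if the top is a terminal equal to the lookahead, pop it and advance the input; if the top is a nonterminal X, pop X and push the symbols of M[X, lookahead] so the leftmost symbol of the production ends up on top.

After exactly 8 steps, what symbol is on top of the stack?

q

step 1: stack=$ <S>  input=s s t s q t $  — expand <S> -> <D> <N> t
step 2: stack=$ t <N> <D>  input=s s t s q t $  — expand <D> -> s
step 3: stack=$ t <N> s  input=s s t s q t $  — match s
step 4: stack=$ t <N>  input=s t s q t $  — expand <N> -> <D> t s q
step 5: stack=$ t q s t <D>  input=s t s q t $  — expand <D> -> s
step 6: stack=$ t q s t s  input=s t s q t $  — match s
step 7: stack=$ t q s t  input=t s q t $  — match t
step 8: stack=$ t q s  input=s q t $  — match s
Stack after step 8: $ t q (top = q).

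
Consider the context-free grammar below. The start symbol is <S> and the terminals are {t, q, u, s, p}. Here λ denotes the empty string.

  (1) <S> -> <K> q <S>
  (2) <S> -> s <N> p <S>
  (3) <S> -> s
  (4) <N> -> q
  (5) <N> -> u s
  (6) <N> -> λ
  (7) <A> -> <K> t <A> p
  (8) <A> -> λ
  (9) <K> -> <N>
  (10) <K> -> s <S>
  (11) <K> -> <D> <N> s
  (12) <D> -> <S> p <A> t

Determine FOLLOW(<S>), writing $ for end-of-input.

FIRST(<N>) = {λ, q, u}
FIRST(<S>) = {q, s, u}  (via <K> q <S>)
FIRST(<D>) = {q, s, u}  (via <S> p <A> t)
FIRST(<K>) = {λ, q, s, u}  (via <N>, <D> <N> s)
FIRST(<A>) = {λ, q, s, t, u}  (via <K> t <A> p)
FOLLOW(<S>) includes $ since <S> is the start symbol.
FOLLOW(<A>): in <A>-><K> t <A> p, <A> is followed by p with FIRST {p}; in <D>-><S> p <A> t, <A> is followed by t with FIRST {t}. Thus FOLLOW(<A>) = {p, t}.
FOLLOW(<K>): in <S>-><K> q <S>, <K> is followed by q <S> with FIRST {q}; in <A>-><K> t <A> p, <K> is followed by t <A> p with FIRST {t}. Thus FOLLOW(<K>) = {q, t}.
FOLLOW(<S>): in <S>-><K> q <S>, the suffix after <S> is empty (adds nothing new); in <S>->s <N> p <S>, the suffix after <S> is empty (adds nothing new); in <K>->s <S>, the suffix after <S> is empty, so FOLLOW(<S>) ⊇ FOLLOW(<K>) = {q, t}; in <D>-><S> p <A> t, <S> is followed by p <A> t with FIRST {p}. Thus FOLLOW(<S>) = {$, p, q, t}.
FOLLOW(<N>): in <S>->s <N> p <S>, <N> is followed by p <S> with FIRST {p}; in <K>-><N>, the suffix after <N> is empty, so FOLLOW(<N>) ⊇ FOLLOW(<K>) = {q, t}; in <K>-><D> <N> s, <N> is followed by s with FIRST {s}. Thus FOLLOW(<N>) = {p, q, s, t}.
FOLLOW(<D>): in <K>-><D> <N> s, <D> is followed by <N> s with FIRST {q, s, u}. Thus FOLLOW(<D>) = {q, s, u}.

{$, p, q, t}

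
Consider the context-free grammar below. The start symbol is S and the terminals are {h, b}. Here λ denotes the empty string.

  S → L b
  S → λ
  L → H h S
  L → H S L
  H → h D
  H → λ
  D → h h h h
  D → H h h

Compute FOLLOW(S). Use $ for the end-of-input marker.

{$, b, h}

FIRST(H): from H→h D we get {h}; from H→λ we get {λ}. So FIRST(H) = {λ, h}.
FIRST(D): from D→h h h h we get {h}; from D→H h h we get {h}. So FIRST(D) = {h}.
FIRST(S): from S→L b we get {h}; from S→λ we get {λ}. So FIRST(S) = {λ, h}.
FIRST(L): from L→H h S we get {h}; from L→H S L we get {h}. So FIRST(L) = {h}.
FOLLOW(S) includes $ since S is the start symbol.
FOLLOW(L): in S→L b, L is followed by b with FIRST {b}; in L→H S L, the suffix after L is empty (adds nothing new). Thus FOLLOW(L) = {b}.
FOLLOW(S): in L→H h S, the suffix after S is empty, so FOLLOW(S) ⊇ FOLLOW(L) = {b}; in L→H S L, S is followed by L with FIRST {h}. Thus FOLLOW(S) = {$, b, h}.
FOLLOW(H): in L→H h S, H is followed by h S with FIRST {h}; in L→H S L, H is followed by S L with FIRST {h}; in D→H h h, H is followed by h h with FIRST {h}. Thus FOLLOW(H) = {h}.
FOLLOW(D): in H→h D, the suffix after D is empty, so FOLLOW(D) ⊇ FOLLOW(H) = {h}. Thus FOLLOW(D) = {h}.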